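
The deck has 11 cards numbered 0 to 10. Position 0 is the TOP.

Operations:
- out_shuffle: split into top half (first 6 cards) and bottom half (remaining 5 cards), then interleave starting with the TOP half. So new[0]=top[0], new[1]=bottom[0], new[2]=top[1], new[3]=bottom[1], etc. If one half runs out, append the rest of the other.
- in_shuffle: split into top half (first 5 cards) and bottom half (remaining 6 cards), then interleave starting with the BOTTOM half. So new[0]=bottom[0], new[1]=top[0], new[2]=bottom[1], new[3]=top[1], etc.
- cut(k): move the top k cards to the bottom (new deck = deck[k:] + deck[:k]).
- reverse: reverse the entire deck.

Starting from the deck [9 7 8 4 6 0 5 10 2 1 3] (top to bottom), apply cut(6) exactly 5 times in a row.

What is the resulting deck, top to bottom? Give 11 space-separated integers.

After op 1 (cut(6)): [5 10 2 1 3 9 7 8 4 6 0]
After op 2 (cut(6)): [7 8 4 6 0 5 10 2 1 3 9]
After op 3 (cut(6)): [10 2 1 3 9 7 8 4 6 0 5]
After op 4 (cut(6)): [8 4 6 0 5 10 2 1 3 9 7]
After op 5 (cut(6)): [2 1 3 9 7 8 4 6 0 5 10]

Answer: 2 1 3 9 7 8 4 6 0 5 10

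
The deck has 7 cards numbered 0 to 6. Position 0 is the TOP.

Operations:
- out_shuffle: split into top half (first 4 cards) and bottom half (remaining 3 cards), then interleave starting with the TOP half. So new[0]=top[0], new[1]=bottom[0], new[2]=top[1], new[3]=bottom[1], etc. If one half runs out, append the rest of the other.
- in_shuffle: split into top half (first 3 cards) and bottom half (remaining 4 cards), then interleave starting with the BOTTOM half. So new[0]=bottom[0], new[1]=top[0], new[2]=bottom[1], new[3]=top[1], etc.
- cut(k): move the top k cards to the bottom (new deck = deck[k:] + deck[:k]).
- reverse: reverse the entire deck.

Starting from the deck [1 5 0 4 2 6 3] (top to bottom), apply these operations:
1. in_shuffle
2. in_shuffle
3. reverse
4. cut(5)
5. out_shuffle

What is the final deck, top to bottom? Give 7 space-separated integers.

After op 1 (in_shuffle): [4 1 2 5 6 0 3]
After op 2 (in_shuffle): [5 4 6 1 0 2 3]
After op 3 (reverse): [3 2 0 1 6 4 5]
After op 4 (cut(5)): [4 5 3 2 0 1 6]
After op 5 (out_shuffle): [4 0 5 1 3 6 2]

Answer: 4 0 5 1 3 6 2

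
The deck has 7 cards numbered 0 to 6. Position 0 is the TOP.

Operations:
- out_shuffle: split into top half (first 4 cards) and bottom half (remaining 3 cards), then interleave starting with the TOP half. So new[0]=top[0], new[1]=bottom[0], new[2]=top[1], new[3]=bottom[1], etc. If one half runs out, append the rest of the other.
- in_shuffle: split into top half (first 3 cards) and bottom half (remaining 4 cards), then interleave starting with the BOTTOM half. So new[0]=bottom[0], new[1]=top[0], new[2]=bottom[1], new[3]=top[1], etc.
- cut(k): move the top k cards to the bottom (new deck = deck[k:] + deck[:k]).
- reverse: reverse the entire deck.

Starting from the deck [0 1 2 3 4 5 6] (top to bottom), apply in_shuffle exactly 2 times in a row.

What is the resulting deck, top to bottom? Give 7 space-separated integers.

Answer: 1 3 5 0 2 4 6

Derivation:
After op 1 (in_shuffle): [3 0 4 1 5 2 6]
After op 2 (in_shuffle): [1 3 5 0 2 4 6]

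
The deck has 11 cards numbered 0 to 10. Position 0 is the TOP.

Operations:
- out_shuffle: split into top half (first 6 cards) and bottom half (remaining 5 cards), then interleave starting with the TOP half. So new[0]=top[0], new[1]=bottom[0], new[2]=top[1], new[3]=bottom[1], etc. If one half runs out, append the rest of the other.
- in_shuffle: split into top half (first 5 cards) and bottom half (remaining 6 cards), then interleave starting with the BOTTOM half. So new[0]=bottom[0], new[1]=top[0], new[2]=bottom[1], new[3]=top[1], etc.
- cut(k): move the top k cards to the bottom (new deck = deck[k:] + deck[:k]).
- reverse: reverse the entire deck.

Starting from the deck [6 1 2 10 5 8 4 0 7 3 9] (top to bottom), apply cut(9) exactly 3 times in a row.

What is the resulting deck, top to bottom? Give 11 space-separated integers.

After op 1 (cut(9)): [3 9 6 1 2 10 5 8 4 0 7]
After op 2 (cut(9)): [0 7 3 9 6 1 2 10 5 8 4]
After op 3 (cut(9)): [8 4 0 7 3 9 6 1 2 10 5]

Answer: 8 4 0 7 3 9 6 1 2 10 5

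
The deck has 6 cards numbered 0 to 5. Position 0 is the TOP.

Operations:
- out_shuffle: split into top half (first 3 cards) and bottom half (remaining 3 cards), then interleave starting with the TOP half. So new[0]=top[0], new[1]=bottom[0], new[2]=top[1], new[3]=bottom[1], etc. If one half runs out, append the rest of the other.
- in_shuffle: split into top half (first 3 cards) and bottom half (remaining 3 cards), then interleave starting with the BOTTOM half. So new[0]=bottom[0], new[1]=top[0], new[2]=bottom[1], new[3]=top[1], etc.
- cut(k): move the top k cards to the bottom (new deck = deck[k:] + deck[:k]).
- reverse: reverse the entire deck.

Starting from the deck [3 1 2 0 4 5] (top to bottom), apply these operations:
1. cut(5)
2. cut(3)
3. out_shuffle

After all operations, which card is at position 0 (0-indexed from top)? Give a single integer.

After op 1 (cut(5)): [5 3 1 2 0 4]
After op 2 (cut(3)): [2 0 4 5 3 1]
After op 3 (out_shuffle): [2 5 0 3 4 1]
Position 0: card 2.

Answer: 2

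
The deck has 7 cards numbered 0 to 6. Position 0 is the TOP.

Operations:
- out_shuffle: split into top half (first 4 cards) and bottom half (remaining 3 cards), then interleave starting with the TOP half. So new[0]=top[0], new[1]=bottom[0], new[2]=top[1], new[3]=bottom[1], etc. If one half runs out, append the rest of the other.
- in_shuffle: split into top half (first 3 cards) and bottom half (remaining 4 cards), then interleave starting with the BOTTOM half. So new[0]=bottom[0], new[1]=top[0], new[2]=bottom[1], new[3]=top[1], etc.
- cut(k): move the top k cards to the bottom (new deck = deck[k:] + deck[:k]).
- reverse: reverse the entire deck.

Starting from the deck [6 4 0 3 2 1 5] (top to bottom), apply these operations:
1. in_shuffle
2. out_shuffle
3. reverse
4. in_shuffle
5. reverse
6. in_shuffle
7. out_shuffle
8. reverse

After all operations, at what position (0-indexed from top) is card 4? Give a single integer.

After op 1 (in_shuffle): [3 6 2 4 1 0 5]
After op 2 (out_shuffle): [3 1 6 0 2 5 4]
After op 3 (reverse): [4 5 2 0 6 1 3]
After op 4 (in_shuffle): [0 4 6 5 1 2 3]
After op 5 (reverse): [3 2 1 5 6 4 0]
After op 6 (in_shuffle): [5 3 6 2 4 1 0]
After op 7 (out_shuffle): [5 4 3 1 6 0 2]
After op 8 (reverse): [2 0 6 1 3 4 5]
Card 4 is at position 5.

Answer: 5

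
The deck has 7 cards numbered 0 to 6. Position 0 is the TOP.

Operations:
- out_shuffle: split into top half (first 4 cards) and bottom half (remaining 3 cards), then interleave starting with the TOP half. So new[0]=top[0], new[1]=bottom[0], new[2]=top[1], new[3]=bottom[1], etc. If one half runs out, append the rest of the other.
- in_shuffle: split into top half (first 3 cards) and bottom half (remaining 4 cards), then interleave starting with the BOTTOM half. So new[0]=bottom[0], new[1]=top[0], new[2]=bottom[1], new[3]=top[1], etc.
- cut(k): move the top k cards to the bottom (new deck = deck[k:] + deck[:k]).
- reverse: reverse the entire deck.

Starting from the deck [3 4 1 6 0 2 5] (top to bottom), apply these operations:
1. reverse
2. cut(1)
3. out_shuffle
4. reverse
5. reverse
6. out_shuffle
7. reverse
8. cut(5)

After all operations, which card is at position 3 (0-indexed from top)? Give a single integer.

After op 1 (reverse): [5 2 0 6 1 4 3]
After op 2 (cut(1)): [2 0 6 1 4 3 5]
After op 3 (out_shuffle): [2 4 0 3 6 5 1]
After op 4 (reverse): [1 5 6 3 0 4 2]
After op 5 (reverse): [2 4 0 3 6 5 1]
After op 6 (out_shuffle): [2 6 4 5 0 1 3]
After op 7 (reverse): [3 1 0 5 4 6 2]
After op 8 (cut(5)): [6 2 3 1 0 5 4]
Position 3: card 1.

Answer: 1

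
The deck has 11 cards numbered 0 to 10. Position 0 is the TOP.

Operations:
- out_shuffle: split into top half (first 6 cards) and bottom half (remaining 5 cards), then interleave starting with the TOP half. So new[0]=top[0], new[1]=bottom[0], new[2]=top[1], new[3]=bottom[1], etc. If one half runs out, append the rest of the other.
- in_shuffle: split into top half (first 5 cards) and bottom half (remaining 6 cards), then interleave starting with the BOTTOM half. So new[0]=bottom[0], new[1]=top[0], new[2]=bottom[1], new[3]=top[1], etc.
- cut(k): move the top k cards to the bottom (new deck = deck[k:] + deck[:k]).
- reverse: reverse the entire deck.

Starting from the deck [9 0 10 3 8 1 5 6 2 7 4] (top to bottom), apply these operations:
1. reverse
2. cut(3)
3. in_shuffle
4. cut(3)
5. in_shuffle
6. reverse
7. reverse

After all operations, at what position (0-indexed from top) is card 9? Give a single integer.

After op 1 (reverse): [4 7 2 6 5 1 8 3 10 0 9]
After op 2 (cut(3)): [6 5 1 8 3 10 0 9 4 7 2]
After op 3 (in_shuffle): [10 6 0 5 9 1 4 8 7 3 2]
After op 4 (cut(3)): [5 9 1 4 8 7 3 2 10 6 0]
After op 5 (in_shuffle): [7 5 3 9 2 1 10 4 6 8 0]
After op 6 (reverse): [0 8 6 4 10 1 2 9 3 5 7]
After op 7 (reverse): [7 5 3 9 2 1 10 4 6 8 0]
Card 9 is at position 3.

Answer: 3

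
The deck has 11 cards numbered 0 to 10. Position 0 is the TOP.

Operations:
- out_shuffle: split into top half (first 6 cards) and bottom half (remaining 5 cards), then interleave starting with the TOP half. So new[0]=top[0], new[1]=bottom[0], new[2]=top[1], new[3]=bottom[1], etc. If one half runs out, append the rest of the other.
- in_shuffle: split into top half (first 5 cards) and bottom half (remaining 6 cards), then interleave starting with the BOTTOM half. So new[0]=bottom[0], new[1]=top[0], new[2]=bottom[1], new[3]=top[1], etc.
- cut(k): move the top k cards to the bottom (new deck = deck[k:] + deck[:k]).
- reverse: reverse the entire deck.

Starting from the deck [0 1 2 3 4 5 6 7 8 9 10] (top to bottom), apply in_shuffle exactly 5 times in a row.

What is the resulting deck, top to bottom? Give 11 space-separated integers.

Answer: 9 8 7 6 5 4 3 2 1 0 10

Derivation:
After op 1 (in_shuffle): [5 0 6 1 7 2 8 3 9 4 10]
After op 2 (in_shuffle): [2 5 8 0 3 6 9 1 4 7 10]
After op 3 (in_shuffle): [6 2 9 5 1 8 4 0 7 3 10]
After op 4 (in_shuffle): [8 6 4 2 0 9 7 5 3 1 10]
After op 5 (in_shuffle): [9 8 7 6 5 4 3 2 1 0 10]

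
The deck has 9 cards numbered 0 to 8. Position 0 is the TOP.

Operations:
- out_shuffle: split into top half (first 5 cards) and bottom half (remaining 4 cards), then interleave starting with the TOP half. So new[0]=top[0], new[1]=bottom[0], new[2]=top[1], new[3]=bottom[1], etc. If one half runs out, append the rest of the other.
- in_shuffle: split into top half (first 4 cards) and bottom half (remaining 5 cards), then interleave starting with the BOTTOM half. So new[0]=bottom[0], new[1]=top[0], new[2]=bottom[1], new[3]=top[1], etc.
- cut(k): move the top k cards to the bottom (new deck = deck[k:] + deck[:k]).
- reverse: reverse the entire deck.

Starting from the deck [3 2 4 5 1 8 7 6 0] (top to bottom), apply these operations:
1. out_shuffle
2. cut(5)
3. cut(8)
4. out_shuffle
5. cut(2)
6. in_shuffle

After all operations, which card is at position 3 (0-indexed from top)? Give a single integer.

After op 1 (out_shuffle): [3 8 2 7 4 6 5 0 1]
After op 2 (cut(5)): [6 5 0 1 3 8 2 7 4]
After op 3 (cut(8)): [4 6 5 0 1 3 8 2 7]
After op 4 (out_shuffle): [4 3 6 8 5 2 0 7 1]
After op 5 (cut(2)): [6 8 5 2 0 7 1 4 3]
After op 6 (in_shuffle): [0 6 7 8 1 5 4 2 3]
Position 3: card 8.

Answer: 8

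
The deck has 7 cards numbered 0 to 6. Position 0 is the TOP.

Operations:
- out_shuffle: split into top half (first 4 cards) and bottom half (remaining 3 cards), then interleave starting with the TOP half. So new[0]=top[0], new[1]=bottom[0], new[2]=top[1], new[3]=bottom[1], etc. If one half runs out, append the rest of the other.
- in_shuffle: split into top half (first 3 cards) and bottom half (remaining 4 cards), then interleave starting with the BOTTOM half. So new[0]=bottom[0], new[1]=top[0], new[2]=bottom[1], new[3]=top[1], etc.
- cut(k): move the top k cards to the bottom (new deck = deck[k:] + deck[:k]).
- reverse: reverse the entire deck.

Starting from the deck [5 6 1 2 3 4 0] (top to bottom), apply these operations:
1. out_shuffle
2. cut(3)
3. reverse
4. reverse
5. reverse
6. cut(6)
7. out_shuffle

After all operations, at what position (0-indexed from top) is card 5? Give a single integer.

Answer: 6

Derivation:
After op 1 (out_shuffle): [5 3 6 4 1 0 2]
After op 2 (cut(3)): [4 1 0 2 5 3 6]
After op 3 (reverse): [6 3 5 2 0 1 4]
After op 4 (reverse): [4 1 0 2 5 3 6]
After op 5 (reverse): [6 3 5 2 0 1 4]
After op 6 (cut(6)): [4 6 3 5 2 0 1]
After op 7 (out_shuffle): [4 2 6 0 3 1 5]
Card 5 is at position 6.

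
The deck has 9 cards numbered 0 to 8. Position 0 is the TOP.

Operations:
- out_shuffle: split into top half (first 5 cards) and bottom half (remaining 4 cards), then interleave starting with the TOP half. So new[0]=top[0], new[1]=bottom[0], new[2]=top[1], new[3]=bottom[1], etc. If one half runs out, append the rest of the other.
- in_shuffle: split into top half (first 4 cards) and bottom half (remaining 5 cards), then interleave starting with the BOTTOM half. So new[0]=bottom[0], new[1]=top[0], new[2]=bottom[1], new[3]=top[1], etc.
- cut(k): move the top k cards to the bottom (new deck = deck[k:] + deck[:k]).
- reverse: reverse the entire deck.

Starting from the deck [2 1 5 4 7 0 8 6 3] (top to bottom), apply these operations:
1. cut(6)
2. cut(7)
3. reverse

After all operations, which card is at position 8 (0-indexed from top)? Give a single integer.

After op 1 (cut(6)): [8 6 3 2 1 5 4 7 0]
After op 2 (cut(7)): [7 0 8 6 3 2 1 5 4]
After op 3 (reverse): [4 5 1 2 3 6 8 0 7]
Position 8: card 7.

Answer: 7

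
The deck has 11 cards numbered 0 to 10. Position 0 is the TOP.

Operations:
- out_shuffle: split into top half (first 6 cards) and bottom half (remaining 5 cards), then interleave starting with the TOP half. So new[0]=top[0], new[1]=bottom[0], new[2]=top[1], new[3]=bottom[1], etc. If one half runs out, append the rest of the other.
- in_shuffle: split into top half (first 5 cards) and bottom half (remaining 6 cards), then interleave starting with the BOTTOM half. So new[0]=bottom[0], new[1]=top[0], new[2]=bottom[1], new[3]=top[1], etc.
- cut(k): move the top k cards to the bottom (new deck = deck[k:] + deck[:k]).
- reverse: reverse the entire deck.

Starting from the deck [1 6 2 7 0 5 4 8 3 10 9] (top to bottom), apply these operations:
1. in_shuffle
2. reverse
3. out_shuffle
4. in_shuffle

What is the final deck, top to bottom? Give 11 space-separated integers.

Answer: 4 9 7 8 1 0 3 6 5 10 2

Derivation:
After op 1 (in_shuffle): [5 1 4 6 8 2 3 7 10 0 9]
After op 2 (reverse): [9 0 10 7 3 2 8 6 4 1 5]
After op 3 (out_shuffle): [9 8 0 6 10 4 7 1 3 5 2]
After op 4 (in_shuffle): [4 9 7 8 1 0 3 6 5 10 2]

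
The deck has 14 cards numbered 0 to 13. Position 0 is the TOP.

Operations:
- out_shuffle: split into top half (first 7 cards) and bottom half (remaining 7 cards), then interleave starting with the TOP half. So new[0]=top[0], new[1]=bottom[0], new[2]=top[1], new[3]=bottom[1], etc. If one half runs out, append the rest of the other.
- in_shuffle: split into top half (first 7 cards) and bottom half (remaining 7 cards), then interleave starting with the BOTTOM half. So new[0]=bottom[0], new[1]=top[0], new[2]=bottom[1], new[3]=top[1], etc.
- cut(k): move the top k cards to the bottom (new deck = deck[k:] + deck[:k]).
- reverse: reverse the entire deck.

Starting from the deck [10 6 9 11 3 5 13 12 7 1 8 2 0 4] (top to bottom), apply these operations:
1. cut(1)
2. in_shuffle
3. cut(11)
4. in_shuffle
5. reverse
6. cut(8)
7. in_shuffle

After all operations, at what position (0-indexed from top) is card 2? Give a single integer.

After op 1 (cut(1)): [6 9 11 3 5 13 12 7 1 8 2 0 4 10]
After op 2 (in_shuffle): [7 6 1 9 8 11 2 3 0 5 4 13 10 12]
After op 3 (cut(11)): [13 10 12 7 6 1 9 8 11 2 3 0 5 4]
After op 4 (in_shuffle): [8 13 11 10 2 12 3 7 0 6 5 1 4 9]
After op 5 (reverse): [9 4 1 5 6 0 7 3 12 2 10 11 13 8]
After op 6 (cut(8)): [12 2 10 11 13 8 9 4 1 5 6 0 7 3]
After op 7 (in_shuffle): [4 12 1 2 5 10 6 11 0 13 7 8 3 9]
Card 2 is at position 3.

Answer: 3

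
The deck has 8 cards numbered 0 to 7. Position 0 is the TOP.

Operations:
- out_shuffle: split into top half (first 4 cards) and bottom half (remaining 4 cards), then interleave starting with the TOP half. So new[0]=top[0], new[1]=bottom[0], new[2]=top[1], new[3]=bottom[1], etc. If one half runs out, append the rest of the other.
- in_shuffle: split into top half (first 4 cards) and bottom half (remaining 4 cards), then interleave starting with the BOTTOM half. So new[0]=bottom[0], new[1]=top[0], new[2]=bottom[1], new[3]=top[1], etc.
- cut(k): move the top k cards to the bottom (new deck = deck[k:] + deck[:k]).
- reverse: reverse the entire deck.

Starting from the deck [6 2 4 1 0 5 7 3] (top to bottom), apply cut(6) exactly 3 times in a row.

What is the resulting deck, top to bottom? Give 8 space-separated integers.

After op 1 (cut(6)): [7 3 6 2 4 1 0 5]
After op 2 (cut(6)): [0 5 7 3 6 2 4 1]
After op 3 (cut(6)): [4 1 0 5 7 3 6 2]

Answer: 4 1 0 5 7 3 6 2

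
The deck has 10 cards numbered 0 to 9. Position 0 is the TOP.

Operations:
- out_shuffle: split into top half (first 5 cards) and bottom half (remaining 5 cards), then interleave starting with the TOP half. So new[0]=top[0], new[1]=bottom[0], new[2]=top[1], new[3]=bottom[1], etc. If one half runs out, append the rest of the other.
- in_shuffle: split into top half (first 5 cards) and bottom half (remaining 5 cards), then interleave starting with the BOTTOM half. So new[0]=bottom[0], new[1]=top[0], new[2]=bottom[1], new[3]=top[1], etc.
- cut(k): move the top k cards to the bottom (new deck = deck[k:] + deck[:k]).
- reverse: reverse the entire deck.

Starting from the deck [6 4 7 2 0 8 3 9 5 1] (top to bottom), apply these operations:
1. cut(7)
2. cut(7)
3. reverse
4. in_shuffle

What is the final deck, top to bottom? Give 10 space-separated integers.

Answer: 5 2 9 7 3 4 8 6 0 1

Derivation:
After op 1 (cut(7)): [9 5 1 6 4 7 2 0 8 3]
After op 2 (cut(7)): [0 8 3 9 5 1 6 4 7 2]
After op 3 (reverse): [2 7 4 6 1 5 9 3 8 0]
After op 4 (in_shuffle): [5 2 9 7 3 4 8 6 0 1]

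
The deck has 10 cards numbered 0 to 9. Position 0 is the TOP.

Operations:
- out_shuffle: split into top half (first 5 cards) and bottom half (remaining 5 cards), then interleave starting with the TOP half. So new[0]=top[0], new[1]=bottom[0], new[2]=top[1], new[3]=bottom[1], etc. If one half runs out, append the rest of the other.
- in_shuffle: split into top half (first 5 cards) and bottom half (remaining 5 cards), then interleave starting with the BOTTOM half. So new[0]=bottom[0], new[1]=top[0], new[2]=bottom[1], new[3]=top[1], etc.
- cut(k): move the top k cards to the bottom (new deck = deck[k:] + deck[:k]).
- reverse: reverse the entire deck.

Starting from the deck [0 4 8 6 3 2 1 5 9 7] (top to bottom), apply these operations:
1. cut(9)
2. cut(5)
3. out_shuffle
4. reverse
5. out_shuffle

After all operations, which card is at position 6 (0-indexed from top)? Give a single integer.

Answer: 5

Derivation:
After op 1 (cut(9)): [7 0 4 8 6 3 2 1 5 9]
After op 2 (cut(5)): [3 2 1 5 9 7 0 4 8 6]
After op 3 (out_shuffle): [3 7 2 0 1 4 5 8 9 6]
After op 4 (reverse): [6 9 8 5 4 1 0 2 7 3]
After op 5 (out_shuffle): [6 1 9 0 8 2 5 7 4 3]
Position 6: card 5.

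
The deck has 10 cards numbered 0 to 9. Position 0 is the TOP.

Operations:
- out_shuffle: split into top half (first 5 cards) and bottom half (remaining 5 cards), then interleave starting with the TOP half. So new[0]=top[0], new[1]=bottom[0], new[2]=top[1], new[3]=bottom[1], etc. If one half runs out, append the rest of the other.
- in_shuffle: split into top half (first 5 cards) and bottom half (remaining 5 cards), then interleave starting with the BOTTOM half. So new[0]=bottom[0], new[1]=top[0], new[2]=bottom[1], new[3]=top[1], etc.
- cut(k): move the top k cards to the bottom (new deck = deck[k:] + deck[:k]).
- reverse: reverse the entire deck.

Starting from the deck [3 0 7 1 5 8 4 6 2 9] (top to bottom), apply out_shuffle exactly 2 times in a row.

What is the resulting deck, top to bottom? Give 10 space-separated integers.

After op 1 (out_shuffle): [3 8 0 4 7 6 1 2 5 9]
After op 2 (out_shuffle): [3 6 8 1 0 2 4 5 7 9]

Answer: 3 6 8 1 0 2 4 5 7 9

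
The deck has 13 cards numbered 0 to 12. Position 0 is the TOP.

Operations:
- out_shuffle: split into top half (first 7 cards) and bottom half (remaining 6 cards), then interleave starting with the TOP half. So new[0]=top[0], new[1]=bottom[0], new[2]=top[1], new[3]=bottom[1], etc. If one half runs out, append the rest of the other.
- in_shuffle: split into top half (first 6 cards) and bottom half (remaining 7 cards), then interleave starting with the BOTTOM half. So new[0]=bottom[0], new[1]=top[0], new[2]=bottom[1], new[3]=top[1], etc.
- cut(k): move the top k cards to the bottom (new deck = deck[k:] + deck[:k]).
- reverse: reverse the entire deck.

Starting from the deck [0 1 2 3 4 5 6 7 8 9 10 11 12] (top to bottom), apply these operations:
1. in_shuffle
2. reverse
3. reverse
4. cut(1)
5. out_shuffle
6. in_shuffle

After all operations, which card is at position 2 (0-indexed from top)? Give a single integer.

Answer: 5

Derivation:
After op 1 (in_shuffle): [6 0 7 1 8 2 9 3 10 4 11 5 12]
After op 2 (reverse): [12 5 11 4 10 3 9 2 8 1 7 0 6]
After op 3 (reverse): [6 0 7 1 8 2 9 3 10 4 11 5 12]
After op 4 (cut(1)): [0 7 1 8 2 9 3 10 4 11 5 12 6]
After op 5 (out_shuffle): [0 10 7 4 1 11 8 5 2 12 9 6 3]
After op 6 (in_shuffle): [8 0 5 10 2 7 12 4 9 1 6 11 3]
Position 2: card 5.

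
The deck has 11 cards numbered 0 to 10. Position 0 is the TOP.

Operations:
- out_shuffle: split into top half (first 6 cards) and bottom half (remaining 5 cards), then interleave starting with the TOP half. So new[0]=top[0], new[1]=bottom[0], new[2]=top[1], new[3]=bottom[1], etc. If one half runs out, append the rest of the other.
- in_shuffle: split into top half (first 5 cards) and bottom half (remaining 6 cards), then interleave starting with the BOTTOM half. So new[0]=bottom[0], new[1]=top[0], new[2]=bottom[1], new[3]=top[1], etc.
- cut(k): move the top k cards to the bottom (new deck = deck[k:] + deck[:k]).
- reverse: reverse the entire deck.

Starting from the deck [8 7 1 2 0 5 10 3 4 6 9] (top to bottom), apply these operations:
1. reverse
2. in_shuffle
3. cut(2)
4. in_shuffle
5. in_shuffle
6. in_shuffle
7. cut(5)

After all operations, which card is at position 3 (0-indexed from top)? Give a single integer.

After op 1 (reverse): [9 6 4 3 10 5 0 2 1 7 8]
After op 2 (in_shuffle): [5 9 0 6 2 4 1 3 7 10 8]
After op 3 (cut(2)): [0 6 2 4 1 3 7 10 8 5 9]
After op 4 (in_shuffle): [3 0 7 6 10 2 8 4 5 1 9]
After op 5 (in_shuffle): [2 3 8 0 4 7 5 6 1 10 9]
After op 6 (in_shuffle): [7 2 5 3 6 8 1 0 10 4 9]
After op 7 (cut(5)): [8 1 0 10 4 9 7 2 5 3 6]
Position 3: card 10.

Answer: 10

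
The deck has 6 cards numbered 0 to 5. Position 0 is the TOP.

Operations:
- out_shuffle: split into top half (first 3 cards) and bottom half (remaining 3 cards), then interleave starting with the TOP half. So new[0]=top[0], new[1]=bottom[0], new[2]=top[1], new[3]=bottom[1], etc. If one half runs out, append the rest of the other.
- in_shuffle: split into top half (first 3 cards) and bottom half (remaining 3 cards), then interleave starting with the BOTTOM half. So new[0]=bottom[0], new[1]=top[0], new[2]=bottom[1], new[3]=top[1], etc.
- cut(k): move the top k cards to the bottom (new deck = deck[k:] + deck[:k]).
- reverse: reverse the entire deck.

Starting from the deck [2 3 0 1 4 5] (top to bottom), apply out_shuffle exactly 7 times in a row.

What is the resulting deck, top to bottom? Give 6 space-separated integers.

Answer: 2 0 4 3 1 5

Derivation:
After op 1 (out_shuffle): [2 1 3 4 0 5]
After op 2 (out_shuffle): [2 4 1 0 3 5]
After op 3 (out_shuffle): [2 0 4 3 1 5]
After op 4 (out_shuffle): [2 3 0 1 4 5]
After op 5 (out_shuffle): [2 1 3 4 0 5]
After op 6 (out_shuffle): [2 4 1 0 3 5]
After op 7 (out_shuffle): [2 0 4 3 1 5]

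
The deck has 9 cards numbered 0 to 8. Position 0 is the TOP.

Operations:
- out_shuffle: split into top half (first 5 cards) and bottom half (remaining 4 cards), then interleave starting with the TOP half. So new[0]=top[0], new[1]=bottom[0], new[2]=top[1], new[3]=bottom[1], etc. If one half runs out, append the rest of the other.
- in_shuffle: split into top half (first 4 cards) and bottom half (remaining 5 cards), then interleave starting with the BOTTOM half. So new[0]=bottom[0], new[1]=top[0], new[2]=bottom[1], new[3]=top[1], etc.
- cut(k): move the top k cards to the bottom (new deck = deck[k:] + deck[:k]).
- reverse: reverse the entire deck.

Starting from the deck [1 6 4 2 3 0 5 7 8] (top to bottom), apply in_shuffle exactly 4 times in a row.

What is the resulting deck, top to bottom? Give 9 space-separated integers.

Answer: 2 7 4 5 6 0 1 3 8

Derivation:
After op 1 (in_shuffle): [3 1 0 6 5 4 7 2 8]
After op 2 (in_shuffle): [5 3 4 1 7 0 2 6 8]
After op 3 (in_shuffle): [7 5 0 3 2 4 6 1 8]
After op 4 (in_shuffle): [2 7 4 5 6 0 1 3 8]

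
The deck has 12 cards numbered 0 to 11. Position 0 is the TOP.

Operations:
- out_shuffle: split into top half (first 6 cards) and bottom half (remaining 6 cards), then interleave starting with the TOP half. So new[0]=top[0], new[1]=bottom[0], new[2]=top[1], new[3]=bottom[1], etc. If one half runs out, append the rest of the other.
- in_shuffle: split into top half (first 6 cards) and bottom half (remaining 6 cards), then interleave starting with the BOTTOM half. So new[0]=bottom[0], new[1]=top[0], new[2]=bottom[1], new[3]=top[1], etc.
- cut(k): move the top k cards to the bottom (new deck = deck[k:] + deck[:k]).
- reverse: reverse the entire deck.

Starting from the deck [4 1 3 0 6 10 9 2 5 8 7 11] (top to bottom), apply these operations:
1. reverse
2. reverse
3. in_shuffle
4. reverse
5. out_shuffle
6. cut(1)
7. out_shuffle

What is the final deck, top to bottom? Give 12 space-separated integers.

Answer: 3 2 11 0 5 4 6 8 1 9 7 10

Derivation:
After op 1 (reverse): [11 7 8 5 2 9 10 6 0 3 1 4]
After op 2 (reverse): [4 1 3 0 6 10 9 2 5 8 7 11]
After op 3 (in_shuffle): [9 4 2 1 5 3 8 0 7 6 11 10]
After op 4 (reverse): [10 11 6 7 0 8 3 5 1 2 4 9]
After op 5 (out_shuffle): [10 3 11 5 6 1 7 2 0 4 8 9]
After op 6 (cut(1)): [3 11 5 6 1 7 2 0 4 8 9 10]
After op 7 (out_shuffle): [3 2 11 0 5 4 6 8 1 9 7 10]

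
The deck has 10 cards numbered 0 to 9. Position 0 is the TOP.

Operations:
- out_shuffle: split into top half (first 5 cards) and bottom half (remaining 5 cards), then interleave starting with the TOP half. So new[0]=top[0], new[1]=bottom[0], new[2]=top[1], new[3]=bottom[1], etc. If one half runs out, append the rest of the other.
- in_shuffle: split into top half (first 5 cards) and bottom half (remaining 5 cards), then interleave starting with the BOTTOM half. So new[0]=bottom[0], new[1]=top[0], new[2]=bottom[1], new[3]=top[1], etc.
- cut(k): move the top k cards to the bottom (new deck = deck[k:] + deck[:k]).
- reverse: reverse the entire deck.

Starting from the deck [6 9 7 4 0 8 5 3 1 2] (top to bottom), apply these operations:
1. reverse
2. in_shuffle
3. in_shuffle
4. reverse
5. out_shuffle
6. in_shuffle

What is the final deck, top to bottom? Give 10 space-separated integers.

Answer: 9 7 6 5 0 8 4 2 3 1

Derivation:
After op 1 (reverse): [2 1 3 5 8 0 4 7 9 6]
After op 2 (in_shuffle): [0 2 4 1 7 3 9 5 6 8]
After op 3 (in_shuffle): [3 0 9 2 5 4 6 1 8 7]
After op 4 (reverse): [7 8 1 6 4 5 2 9 0 3]
After op 5 (out_shuffle): [7 5 8 2 1 9 6 0 4 3]
After op 6 (in_shuffle): [9 7 6 5 0 8 4 2 3 1]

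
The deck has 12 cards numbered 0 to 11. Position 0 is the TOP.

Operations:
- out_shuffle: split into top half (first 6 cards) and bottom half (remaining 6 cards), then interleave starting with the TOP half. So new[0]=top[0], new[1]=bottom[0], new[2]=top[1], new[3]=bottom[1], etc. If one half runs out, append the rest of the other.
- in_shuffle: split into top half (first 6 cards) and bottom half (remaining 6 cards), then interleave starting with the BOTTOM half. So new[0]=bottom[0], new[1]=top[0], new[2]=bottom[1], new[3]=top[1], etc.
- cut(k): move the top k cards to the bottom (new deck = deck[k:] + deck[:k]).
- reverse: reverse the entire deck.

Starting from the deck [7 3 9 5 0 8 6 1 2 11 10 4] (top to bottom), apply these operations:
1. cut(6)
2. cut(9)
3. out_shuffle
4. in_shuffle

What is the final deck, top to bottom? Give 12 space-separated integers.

Answer: 6 5 7 11 1 0 3 10 2 8 9 4

Derivation:
After op 1 (cut(6)): [6 1 2 11 10 4 7 3 9 5 0 8]
After op 2 (cut(9)): [5 0 8 6 1 2 11 10 4 7 3 9]
After op 3 (out_shuffle): [5 11 0 10 8 4 6 7 1 3 2 9]
After op 4 (in_shuffle): [6 5 7 11 1 0 3 10 2 8 9 4]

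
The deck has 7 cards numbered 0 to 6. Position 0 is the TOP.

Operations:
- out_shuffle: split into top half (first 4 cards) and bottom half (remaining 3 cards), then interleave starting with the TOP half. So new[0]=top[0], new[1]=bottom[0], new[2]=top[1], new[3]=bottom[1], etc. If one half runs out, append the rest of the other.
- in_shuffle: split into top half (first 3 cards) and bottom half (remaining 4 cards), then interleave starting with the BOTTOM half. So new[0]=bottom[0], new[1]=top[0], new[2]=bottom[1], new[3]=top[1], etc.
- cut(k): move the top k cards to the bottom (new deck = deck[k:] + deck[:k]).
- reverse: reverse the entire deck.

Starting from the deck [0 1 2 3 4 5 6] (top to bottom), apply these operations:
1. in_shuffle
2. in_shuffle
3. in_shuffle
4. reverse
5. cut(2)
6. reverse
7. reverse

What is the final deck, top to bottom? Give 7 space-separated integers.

After op 1 (in_shuffle): [3 0 4 1 5 2 6]
After op 2 (in_shuffle): [1 3 5 0 2 4 6]
After op 3 (in_shuffle): [0 1 2 3 4 5 6]
After op 4 (reverse): [6 5 4 3 2 1 0]
After op 5 (cut(2)): [4 3 2 1 0 6 5]
After op 6 (reverse): [5 6 0 1 2 3 4]
After op 7 (reverse): [4 3 2 1 0 6 5]

Answer: 4 3 2 1 0 6 5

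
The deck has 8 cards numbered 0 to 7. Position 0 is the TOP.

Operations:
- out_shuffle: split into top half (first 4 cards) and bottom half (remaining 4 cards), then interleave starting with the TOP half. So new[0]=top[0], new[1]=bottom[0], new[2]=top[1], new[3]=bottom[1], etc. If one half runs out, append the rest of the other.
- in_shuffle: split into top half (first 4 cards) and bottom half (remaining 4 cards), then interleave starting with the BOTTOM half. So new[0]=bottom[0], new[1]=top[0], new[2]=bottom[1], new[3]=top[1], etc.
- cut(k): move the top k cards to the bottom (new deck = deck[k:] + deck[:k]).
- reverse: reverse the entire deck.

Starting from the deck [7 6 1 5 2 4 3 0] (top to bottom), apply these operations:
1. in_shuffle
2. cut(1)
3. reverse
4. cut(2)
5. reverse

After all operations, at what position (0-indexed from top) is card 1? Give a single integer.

Answer: 6

Derivation:
After op 1 (in_shuffle): [2 7 4 6 3 1 0 5]
After op 2 (cut(1)): [7 4 6 3 1 0 5 2]
After op 3 (reverse): [2 5 0 1 3 6 4 7]
After op 4 (cut(2)): [0 1 3 6 4 7 2 5]
After op 5 (reverse): [5 2 7 4 6 3 1 0]
Card 1 is at position 6.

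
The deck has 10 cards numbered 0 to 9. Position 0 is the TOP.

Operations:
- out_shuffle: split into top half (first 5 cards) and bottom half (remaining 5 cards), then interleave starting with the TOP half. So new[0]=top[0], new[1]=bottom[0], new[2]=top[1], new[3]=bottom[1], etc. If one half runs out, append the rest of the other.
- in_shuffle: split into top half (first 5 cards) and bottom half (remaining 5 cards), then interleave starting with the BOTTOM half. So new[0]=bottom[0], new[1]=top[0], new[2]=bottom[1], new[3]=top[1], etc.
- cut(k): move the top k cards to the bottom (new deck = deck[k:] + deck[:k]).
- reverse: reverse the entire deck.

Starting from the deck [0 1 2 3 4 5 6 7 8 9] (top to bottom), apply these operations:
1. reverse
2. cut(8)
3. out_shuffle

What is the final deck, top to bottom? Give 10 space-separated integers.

After op 1 (reverse): [9 8 7 6 5 4 3 2 1 0]
After op 2 (cut(8)): [1 0 9 8 7 6 5 4 3 2]
After op 3 (out_shuffle): [1 6 0 5 9 4 8 3 7 2]

Answer: 1 6 0 5 9 4 8 3 7 2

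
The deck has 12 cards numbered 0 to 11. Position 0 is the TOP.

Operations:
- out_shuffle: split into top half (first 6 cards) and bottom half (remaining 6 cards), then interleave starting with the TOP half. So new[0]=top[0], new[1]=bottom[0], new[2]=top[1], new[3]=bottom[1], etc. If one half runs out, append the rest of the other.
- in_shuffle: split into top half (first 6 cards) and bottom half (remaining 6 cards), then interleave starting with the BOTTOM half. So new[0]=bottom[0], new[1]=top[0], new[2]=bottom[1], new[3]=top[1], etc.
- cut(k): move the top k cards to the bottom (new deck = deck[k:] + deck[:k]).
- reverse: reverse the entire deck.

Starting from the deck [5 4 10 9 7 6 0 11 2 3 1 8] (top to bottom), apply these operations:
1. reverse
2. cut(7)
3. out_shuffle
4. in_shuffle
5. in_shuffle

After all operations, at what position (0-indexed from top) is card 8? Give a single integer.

After op 1 (reverse): [8 1 3 2 11 0 6 7 9 10 4 5]
After op 2 (cut(7)): [7 9 10 4 5 8 1 3 2 11 0 6]
After op 3 (out_shuffle): [7 1 9 3 10 2 4 11 5 0 8 6]
After op 4 (in_shuffle): [4 7 11 1 5 9 0 3 8 10 6 2]
After op 5 (in_shuffle): [0 4 3 7 8 11 10 1 6 5 2 9]
Card 8 is at position 4.

Answer: 4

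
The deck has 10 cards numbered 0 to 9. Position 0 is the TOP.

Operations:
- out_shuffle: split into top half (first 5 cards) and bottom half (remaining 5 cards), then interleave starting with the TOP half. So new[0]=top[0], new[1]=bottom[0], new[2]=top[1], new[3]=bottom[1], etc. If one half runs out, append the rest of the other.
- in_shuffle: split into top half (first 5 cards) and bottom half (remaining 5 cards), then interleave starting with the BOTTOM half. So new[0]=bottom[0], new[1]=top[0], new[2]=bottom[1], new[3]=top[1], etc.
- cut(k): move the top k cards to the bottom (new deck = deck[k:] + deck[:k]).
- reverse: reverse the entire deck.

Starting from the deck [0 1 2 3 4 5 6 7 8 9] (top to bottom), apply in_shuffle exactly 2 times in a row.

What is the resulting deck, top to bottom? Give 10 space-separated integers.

After op 1 (in_shuffle): [5 0 6 1 7 2 8 3 9 4]
After op 2 (in_shuffle): [2 5 8 0 3 6 9 1 4 7]

Answer: 2 5 8 0 3 6 9 1 4 7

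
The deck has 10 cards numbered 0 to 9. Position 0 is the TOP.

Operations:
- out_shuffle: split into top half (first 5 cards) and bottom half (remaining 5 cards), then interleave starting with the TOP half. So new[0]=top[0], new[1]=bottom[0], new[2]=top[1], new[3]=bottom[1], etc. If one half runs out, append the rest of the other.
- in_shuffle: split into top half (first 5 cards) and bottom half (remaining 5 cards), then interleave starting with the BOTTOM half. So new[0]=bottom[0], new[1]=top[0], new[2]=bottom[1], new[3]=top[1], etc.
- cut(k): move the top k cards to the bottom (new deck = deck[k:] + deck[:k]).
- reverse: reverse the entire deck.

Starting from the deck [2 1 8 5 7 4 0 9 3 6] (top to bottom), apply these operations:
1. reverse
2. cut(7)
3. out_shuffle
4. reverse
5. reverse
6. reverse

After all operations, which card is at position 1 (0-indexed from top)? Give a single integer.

After op 1 (reverse): [6 3 9 0 4 7 5 8 1 2]
After op 2 (cut(7)): [8 1 2 6 3 9 0 4 7 5]
After op 3 (out_shuffle): [8 9 1 0 2 4 6 7 3 5]
After op 4 (reverse): [5 3 7 6 4 2 0 1 9 8]
After op 5 (reverse): [8 9 1 0 2 4 6 7 3 5]
After op 6 (reverse): [5 3 7 6 4 2 0 1 9 8]
Position 1: card 3.

Answer: 3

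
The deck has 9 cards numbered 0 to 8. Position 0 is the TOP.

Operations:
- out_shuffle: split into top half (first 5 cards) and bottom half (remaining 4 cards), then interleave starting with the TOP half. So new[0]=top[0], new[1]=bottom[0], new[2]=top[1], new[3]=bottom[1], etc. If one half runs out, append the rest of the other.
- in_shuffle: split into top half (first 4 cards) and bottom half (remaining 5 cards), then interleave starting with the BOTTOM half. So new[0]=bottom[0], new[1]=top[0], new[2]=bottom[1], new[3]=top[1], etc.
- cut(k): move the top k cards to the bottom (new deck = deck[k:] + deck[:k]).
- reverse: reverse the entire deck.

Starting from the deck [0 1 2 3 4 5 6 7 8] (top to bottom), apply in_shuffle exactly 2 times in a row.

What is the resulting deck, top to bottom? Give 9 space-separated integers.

Answer: 6 4 2 0 7 5 3 1 8

Derivation:
After op 1 (in_shuffle): [4 0 5 1 6 2 7 3 8]
After op 2 (in_shuffle): [6 4 2 0 7 5 3 1 8]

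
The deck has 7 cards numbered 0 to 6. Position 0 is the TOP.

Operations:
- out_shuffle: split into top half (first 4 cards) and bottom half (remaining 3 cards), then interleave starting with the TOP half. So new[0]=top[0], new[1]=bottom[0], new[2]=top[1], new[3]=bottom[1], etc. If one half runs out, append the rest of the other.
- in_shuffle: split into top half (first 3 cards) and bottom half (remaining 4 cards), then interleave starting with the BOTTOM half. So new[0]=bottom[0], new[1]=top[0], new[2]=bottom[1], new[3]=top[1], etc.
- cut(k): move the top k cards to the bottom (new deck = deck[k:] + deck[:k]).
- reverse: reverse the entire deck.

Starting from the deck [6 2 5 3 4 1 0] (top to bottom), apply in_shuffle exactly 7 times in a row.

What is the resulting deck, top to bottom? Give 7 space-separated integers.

After op 1 (in_shuffle): [3 6 4 2 1 5 0]
After op 2 (in_shuffle): [2 3 1 6 5 4 0]
After op 3 (in_shuffle): [6 2 5 3 4 1 0]
After op 4 (in_shuffle): [3 6 4 2 1 5 0]
After op 5 (in_shuffle): [2 3 1 6 5 4 0]
After op 6 (in_shuffle): [6 2 5 3 4 1 0]
After op 7 (in_shuffle): [3 6 4 2 1 5 0]

Answer: 3 6 4 2 1 5 0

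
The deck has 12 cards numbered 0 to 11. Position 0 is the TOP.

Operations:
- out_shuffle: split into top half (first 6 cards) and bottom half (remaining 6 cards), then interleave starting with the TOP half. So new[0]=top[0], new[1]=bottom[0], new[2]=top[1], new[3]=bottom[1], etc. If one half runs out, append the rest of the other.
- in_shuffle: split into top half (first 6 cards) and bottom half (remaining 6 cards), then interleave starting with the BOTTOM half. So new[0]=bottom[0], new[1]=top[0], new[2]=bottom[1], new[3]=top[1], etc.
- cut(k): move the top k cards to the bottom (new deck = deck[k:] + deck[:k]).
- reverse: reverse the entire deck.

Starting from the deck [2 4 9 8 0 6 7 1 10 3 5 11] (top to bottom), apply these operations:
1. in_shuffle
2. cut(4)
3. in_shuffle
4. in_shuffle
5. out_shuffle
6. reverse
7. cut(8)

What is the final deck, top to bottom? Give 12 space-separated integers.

Answer: 9 11 5 2 3 6 0 1 7 10 4 8

Derivation:
After op 1 (in_shuffle): [7 2 1 4 10 9 3 8 5 0 11 6]
After op 2 (cut(4)): [10 9 3 8 5 0 11 6 7 2 1 4]
After op 3 (in_shuffle): [11 10 6 9 7 3 2 8 1 5 4 0]
After op 4 (in_shuffle): [2 11 8 10 1 6 5 9 4 7 0 3]
After op 5 (out_shuffle): [2 5 11 9 8 4 10 7 1 0 6 3]
After op 6 (reverse): [3 6 0 1 7 10 4 8 9 11 5 2]
After op 7 (cut(8)): [9 11 5 2 3 6 0 1 7 10 4 8]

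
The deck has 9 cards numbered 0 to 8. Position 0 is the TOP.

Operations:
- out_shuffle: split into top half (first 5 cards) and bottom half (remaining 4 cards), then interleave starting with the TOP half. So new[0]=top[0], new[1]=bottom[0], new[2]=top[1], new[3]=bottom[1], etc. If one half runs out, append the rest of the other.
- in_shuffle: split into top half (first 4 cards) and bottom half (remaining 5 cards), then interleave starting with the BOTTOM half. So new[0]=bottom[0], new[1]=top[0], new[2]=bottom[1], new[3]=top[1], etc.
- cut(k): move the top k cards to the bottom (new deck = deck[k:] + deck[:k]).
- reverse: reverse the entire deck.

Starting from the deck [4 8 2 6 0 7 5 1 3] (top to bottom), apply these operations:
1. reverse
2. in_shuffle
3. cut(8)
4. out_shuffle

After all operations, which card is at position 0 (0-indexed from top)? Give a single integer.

After op 1 (reverse): [3 1 5 7 0 6 2 8 4]
After op 2 (in_shuffle): [0 3 6 1 2 5 8 7 4]
After op 3 (cut(8)): [4 0 3 6 1 2 5 8 7]
After op 4 (out_shuffle): [4 2 0 5 3 8 6 7 1]
Position 0: card 4.

Answer: 4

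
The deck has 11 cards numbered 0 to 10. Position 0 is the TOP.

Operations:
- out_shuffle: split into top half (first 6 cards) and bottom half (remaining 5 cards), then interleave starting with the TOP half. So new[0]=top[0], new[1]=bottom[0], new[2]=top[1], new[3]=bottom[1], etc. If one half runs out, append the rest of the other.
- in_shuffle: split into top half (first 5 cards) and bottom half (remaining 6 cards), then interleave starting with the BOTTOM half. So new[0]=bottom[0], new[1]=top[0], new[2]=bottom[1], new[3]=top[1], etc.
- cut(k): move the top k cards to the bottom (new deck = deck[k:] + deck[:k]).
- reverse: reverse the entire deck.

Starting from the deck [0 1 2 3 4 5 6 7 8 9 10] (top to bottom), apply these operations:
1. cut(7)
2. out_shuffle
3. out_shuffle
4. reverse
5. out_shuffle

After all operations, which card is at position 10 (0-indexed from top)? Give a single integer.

Answer: 0

Derivation:
After op 1 (cut(7)): [7 8 9 10 0 1 2 3 4 5 6]
After op 2 (out_shuffle): [7 2 8 3 9 4 10 5 0 6 1]
After op 3 (out_shuffle): [7 10 2 5 8 0 3 6 9 1 4]
After op 4 (reverse): [4 1 9 6 3 0 8 5 2 10 7]
After op 5 (out_shuffle): [4 8 1 5 9 2 6 10 3 7 0]
Position 10: card 0.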